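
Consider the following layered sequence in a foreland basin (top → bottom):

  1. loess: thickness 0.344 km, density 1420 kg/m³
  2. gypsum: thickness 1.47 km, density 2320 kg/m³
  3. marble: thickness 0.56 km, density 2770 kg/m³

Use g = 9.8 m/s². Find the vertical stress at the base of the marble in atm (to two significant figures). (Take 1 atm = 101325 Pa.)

530 atm

loess: 1420 kg/m³ × 9.8 m/s² × 344 m = 4.787×10^6 Pa = 47.25 atm
gypsum: 2320 kg/m³ × 9.8 m/s² × 1470 m = 3.342×10^7 Pa = 329.8 atm
marble: 2770 kg/m³ × 9.8 m/s² × 560 m = 1.520×10^7 Pa = 150.0 atm
Total = 47.25 + 329.8 + 150.0 = 527.12 atm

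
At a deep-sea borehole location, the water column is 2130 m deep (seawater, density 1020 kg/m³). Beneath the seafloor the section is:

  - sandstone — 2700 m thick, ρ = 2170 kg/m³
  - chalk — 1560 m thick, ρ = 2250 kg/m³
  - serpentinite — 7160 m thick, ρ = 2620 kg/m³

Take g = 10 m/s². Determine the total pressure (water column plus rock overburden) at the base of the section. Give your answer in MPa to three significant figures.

303 MPa

seawater: 1020 kg/m³ × 10 m/s² × 2130 m = 2.173×10^7 Pa = 21.73 MPa
sandstone: 2170 kg/m³ × 10 m/s² × 2700 m = 5.859×10^7 Pa = 58.59 MPa
chalk: 2250 kg/m³ × 10 m/s² × 1560 m = 3.510×10^7 Pa = 35.10 MPa
serpentinite: 2620 kg/m³ × 10 m/s² × 7160 m = 1.876×10^8 Pa = 187.6 MPa
Total = 21.73 + 58.59 + 35.10 + 187.6 = 303.01 MPa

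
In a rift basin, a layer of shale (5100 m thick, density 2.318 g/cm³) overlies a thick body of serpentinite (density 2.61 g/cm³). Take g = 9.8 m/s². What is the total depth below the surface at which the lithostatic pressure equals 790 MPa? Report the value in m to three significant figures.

31500 m

Pressure at base of upper layers: 2318×9.8×5100 = 1.159×10^8 Pa = 115.9 MPa
Remaining pressure to be supplied by serpentinite: 7.900×10^8 − 1.159×10^8 = 6.741×10^8 Pa
Additional depth in serpentinite = 6.741×10^8 Pa / (2610 kg/m³ × 9.8 m/s²) = 26356 m
Total depth = 5100 m + 26356 m = 31456 m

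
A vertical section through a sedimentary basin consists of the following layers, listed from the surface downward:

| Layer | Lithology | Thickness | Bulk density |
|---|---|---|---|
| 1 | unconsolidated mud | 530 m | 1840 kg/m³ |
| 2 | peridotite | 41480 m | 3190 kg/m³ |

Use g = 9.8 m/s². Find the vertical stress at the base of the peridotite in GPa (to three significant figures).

unconsolidated mud: 1840 kg/m³ × 9.8 m/s² × 530 m = 9.557×10^6 Pa = 9.557×10^-3 GPa
peridotite: 3190 kg/m³ × 9.8 m/s² × 41480 m = 1.297×10^9 Pa = 1.297 GPa
Total = 9.557×10^-3 + 1.297 = 1.3063 GPa

1.31 GPa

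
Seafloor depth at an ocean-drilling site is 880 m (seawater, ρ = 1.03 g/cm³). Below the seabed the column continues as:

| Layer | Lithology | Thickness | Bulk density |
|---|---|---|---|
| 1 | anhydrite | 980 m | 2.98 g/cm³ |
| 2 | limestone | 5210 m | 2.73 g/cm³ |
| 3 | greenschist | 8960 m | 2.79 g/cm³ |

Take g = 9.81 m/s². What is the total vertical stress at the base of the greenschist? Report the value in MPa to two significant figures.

seawater: 1030 kg/m³ × 9.81 m/s² × 880 m = 8.892×10^6 Pa = 8.892 MPa
anhydrite: 2980 kg/m³ × 9.81 m/s² × 980 m = 2.865×10^7 Pa = 28.65 MPa
limestone: 2730 kg/m³ × 9.81 m/s² × 5210 m = 1.395×10^8 Pa = 139.5 MPa
greenschist: 2790 kg/m³ × 9.81 m/s² × 8960 m = 2.452×10^8 Pa = 245.2 MPa
Total = 8.892 + 28.65 + 139.5 + 245.2 = 422.31 MPa

420 MPa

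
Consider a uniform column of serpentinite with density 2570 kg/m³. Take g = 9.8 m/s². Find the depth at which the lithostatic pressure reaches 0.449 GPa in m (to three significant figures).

h = P/(ρg) = 0.449 GPa / (2570 kg/m³ × 9.8 m/s²) = 4.490×10^8 Pa / 25186 Pa/m = 17827 m

17800 m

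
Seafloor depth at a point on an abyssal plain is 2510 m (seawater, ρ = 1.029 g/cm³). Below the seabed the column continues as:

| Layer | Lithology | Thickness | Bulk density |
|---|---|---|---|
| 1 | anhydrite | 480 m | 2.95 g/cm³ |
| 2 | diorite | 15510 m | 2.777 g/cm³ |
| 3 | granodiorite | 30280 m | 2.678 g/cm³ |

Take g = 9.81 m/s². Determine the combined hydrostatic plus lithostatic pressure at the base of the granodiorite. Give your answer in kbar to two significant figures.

seawater: 1029 kg/m³ × 9.81 m/s² × 2510 m = 2.534×10^7 Pa = 0.2534 kbar
anhydrite: 2950 kg/m³ × 9.81 m/s² × 480 m = 1.389×10^7 Pa = 0.1389 kbar
diorite: 2777 kg/m³ × 9.81 m/s² × 15510 m = 4.225×10^8 Pa = 4.225 kbar
granodiorite: 2678 kg/m³ × 9.81 m/s² × 30280 m = 7.955×10^8 Pa = 7.955 kbar
Total = 0.2534 + 0.1389 + 4.225 + 7.955 = 12.572 kbar

13 kbar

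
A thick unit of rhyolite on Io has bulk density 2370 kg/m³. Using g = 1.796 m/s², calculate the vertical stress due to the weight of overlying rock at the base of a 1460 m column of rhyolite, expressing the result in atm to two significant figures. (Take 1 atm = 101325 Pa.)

61 atm

rhyolite: 2370 kg/m³ × 1.796 m/s² × 1460 m = 6.215×10^6 Pa = 61.33 atm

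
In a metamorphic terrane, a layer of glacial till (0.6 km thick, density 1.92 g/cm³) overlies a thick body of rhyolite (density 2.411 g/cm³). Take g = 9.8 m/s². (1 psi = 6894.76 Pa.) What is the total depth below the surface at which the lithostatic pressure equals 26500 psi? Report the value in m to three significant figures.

Pressure at base of upper layers: 1920×9.8×600 = 1.129×10^7 Pa = 1637 psi
Remaining pressure to be supplied by rhyolite: 1.827×10^8 − 1.129×10^7 = 1.714×10^8 Pa
Additional depth in rhyolite = 1.714×10^8 Pa / (2411 kg/m³ × 9.8 m/s²) = 7255.1 m
Total depth = 600 m + 7255.1 m = 7855.1 m

7860 m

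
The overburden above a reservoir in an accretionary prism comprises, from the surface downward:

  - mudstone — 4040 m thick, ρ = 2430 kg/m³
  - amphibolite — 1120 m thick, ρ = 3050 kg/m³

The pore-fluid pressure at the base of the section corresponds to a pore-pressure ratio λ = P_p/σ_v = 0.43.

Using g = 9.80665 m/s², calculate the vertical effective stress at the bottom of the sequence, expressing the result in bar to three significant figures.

Overburden (lithostatic) stress σ_v:
mudstone: 2430 kg/m³ × 9.80665 m/s² × 4040 m = 9.627×10^7 Pa = 96.27 MPa
amphibolite: 3050 kg/m³ × 9.80665 m/s² × 1120 m = 3.350×10^7 Pa = 33.50 MPa
Total = 96.27 + 33.50 = 129.77 MPa
Pore pressure P_p = λ·σ_v = 0.43 × 129.8 MPa = 55.80 MPa
Effective stress σ' = σ_v − P_p = 129.8 − 55.80 = 73.971 MPa = 739.71 bar

740 bar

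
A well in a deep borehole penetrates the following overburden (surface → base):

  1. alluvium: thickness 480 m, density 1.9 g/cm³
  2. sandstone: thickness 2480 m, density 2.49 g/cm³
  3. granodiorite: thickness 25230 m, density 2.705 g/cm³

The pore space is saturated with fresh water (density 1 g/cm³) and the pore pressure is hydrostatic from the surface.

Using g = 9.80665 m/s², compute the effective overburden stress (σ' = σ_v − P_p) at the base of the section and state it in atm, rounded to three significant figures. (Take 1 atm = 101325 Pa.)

Overburden (lithostatic) stress σ_v:
alluvium: 1900 kg/m³ × 9.80665 m/s² × 480 m = 8.944×10^6 Pa = 8.944 MPa
sandstone: 2490 kg/m³ × 9.80665 m/s² × 2480 m = 6.056×10^7 Pa = 60.56 MPa
granodiorite: 2705 kg/m³ × 9.80665 m/s² × 25230 m = 6.693×10^8 Pa = 669.3 MPa
Total = 8.944 + 60.56 + 669.3 = 738.78 MPa
Pore pressure P_p = 1000 kg/m³ × 9.80665 m/s² × 28190 m = 2.764×10^8 Pa = 276.4 MPa
Effective stress σ' = σ_v − P_p = 738.8 − 276.4 = 462.33 MPa = 4562.8 atm

4560 atm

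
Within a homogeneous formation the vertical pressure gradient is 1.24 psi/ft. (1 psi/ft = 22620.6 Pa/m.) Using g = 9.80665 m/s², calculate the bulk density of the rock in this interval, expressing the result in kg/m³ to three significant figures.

ρ = (dP/dz)/g = 1.24 psi/ft / 9.80665 m/s² = 28050 Pa/m / 9.80665 m/s² = 2860.3 kg/m³

2860 kg/m³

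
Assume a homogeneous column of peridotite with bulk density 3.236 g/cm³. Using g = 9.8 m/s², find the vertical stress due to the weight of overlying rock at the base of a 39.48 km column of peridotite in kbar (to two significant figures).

peridotite: 3236 kg/m³ × 9.8 m/s² × 39480 m = 1.252×10^9 Pa = 12.52 kbar

13 kbar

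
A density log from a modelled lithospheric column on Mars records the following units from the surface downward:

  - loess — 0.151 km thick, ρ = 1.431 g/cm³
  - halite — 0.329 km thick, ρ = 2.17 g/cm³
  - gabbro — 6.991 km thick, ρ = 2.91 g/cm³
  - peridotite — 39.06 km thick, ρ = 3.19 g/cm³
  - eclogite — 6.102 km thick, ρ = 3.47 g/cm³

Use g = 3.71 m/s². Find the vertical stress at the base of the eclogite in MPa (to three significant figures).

loess: 1431 kg/m³ × 3.71 m/s² × 151 m = 8.017×10^5 Pa = 0.8017 MPa
halite: 2170 kg/m³ × 3.71 m/s² × 329 m = 2.649×10^6 Pa = 2.649 MPa
gabbro: 2910 kg/m³ × 3.71 m/s² × 6991 m = 7.548×10^7 Pa = 75.48 MPa
peridotite: 3190 kg/m³ × 3.71 m/s² × 39060 m = 4.623×10^8 Pa = 462.3 MPa
eclogite: 3470 kg/m³ × 3.71 m/s² × 6102 m = 7.856×10^7 Pa = 78.56 MPa
Total = 0.8017 + 2.649 + 75.48 + 462.3 + 78.56 = 619.75 MPa

620 MPa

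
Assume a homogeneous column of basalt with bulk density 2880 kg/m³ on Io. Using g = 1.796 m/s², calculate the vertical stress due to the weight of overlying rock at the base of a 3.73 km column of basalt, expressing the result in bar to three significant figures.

193 bar

basalt: 2880 kg/m³ × 1.796 m/s² × 3730 m = 1.929×10^7 Pa = 192.9 bar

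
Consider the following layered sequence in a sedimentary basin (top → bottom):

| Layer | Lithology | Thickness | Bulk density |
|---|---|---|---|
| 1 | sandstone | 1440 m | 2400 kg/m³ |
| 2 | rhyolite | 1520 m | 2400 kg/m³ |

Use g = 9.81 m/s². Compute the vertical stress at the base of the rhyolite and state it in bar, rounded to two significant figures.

700 bar

sandstone: 2400 kg/m³ × 9.81 m/s² × 1440 m = 3.390×10^7 Pa = 339.0 bar
rhyolite: 2400 kg/m³ × 9.81 m/s² × 1520 m = 3.579×10^7 Pa = 357.9 bar
Total = 339.0 + 357.9 = 696.90 bar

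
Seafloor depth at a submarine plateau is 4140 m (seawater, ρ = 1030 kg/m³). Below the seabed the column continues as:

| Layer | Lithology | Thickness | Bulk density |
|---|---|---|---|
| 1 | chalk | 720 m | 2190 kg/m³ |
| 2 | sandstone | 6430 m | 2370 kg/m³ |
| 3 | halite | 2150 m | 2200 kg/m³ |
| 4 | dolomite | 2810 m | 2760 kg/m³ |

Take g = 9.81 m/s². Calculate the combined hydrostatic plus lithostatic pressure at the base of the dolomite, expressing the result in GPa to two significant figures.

0.33 GPa

seawater: 1030 kg/m³ × 9.81 m/s² × 4140 m = 4.183×10^7 Pa = 0.04183 GPa
chalk: 2190 kg/m³ × 9.81 m/s² × 720 m = 1.547×10^7 Pa = 0.01547 GPa
sandstone: 2370 kg/m³ × 9.81 m/s² × 6430 m = 1.495×10^8 Pa = 0.1495 GPa
halite: 2200 kg/m³ × 9.81 m/s² × 2150 m = 4.640×10^7 Pa = 0.04640 GPa
dolomite: 2760 kg/m³ × 9.81 m/s² × 2810 m = 7.608×10^7 Pa = 0.07608 GPa
Total = 0.04183 + 0.01547 + 0.1495 + 0.04640 + 0.07608 = 0.32928 GPa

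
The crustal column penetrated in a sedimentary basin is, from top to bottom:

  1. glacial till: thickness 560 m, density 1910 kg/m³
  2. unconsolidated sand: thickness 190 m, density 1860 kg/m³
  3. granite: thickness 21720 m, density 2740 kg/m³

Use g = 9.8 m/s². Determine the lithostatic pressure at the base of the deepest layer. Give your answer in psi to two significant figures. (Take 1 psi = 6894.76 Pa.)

87000 psi

glacial till: 1910 kg/m³ × 9.8 m/s² × 560 m = 1.048×10^7 Pa = 1520 psi
unconsolidated sand: 1860 kg/m³ × 9.8 m/s² × 190 m = 3.463×10^6 Pa = 502.3 psi
granite: 2740 kg/m³ × 9.8 m/s² × 21720 m = 5.832×10^8 Pa = 84590 psi
Total = 1520 + 502.3 + 84590 = 86612 psi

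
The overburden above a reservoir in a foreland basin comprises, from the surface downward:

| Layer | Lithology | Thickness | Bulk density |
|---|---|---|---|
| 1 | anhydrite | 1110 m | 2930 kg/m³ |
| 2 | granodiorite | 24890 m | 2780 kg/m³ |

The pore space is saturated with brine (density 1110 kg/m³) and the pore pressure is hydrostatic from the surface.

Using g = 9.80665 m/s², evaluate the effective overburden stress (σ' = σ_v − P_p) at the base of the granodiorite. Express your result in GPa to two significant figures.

Overburden (lithostatic) stress σ_v:
anhydrite: 2930 kg/m³ × 9.80665 m/s² × 1110 m = 3.189×10^7 Pa = 31.89 MPa
granodiorite: 2780 kg/m³ × 9.80665 m/s² × 24890 m = 6.786×10^8 Pa = 678.6 MPa
Total = 31.89 + 678.6 = 710.46 MPa
Pore pressure P_p = 1110 kg/m³ × 9.80665 m/s² × 26000 m = 2.830×10^8 Pa = 283.0 MPa
Effective stress σ' = σ_v − P_p = 710.5 − 283.0 = 427.44 MPa = 0.42744 GPa

0.43 GPa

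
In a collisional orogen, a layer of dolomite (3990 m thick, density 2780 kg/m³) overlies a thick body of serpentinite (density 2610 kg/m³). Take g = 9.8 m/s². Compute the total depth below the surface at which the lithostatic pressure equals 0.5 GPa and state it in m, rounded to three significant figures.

Pressure at base of upper layers: 2780×9.8×3990 = 1.087×10^8 Pa = 0.1087 GPa
Remaining pressure to be supplied by serpentinite: 5.000×10^8 − 1.087×10^8 = 3.913×10^8 Pa
Additional depth in serpentinite = 3.913×10^8 Pa / (2610 kg/m³ × 9.8 m/s²) = 15298 m
Total depth = 3990 m + 15298 m = 19288 m

19300 m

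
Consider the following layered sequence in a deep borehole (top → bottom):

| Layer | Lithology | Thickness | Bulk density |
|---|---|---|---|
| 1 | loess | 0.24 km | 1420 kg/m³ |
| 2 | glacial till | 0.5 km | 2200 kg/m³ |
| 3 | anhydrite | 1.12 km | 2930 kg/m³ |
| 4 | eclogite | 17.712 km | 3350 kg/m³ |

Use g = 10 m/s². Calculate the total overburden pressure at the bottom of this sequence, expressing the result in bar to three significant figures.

6410 bar

loess: 1420 kg/m³ × 10 m/s² × 240 m = 3.408×10^6 Pa = 34.08 bar
glacial till: 2200 kg/m³ × 10 m/s² × 500 m = 1.100×10^7 Pa = 110.0 bar
anhydrite: 2930 kg/m³ × 10 m/s² × 1120 m = 3.282×10^7 Pa = 328.2 bar
eclogite: 3350 kg/m³ × 10 m/s² × 17712 m = 5.934×10^8 Pa = 5934 bar
Total = 34.08 + 110.0 + 328.2 + 5934 = 6405.8 bar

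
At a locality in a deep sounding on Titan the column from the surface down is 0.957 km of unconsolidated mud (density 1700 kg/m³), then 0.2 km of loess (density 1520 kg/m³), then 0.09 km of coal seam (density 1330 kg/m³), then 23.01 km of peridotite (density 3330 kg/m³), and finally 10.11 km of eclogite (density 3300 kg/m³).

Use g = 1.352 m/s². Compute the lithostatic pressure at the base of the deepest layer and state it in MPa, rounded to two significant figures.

150 MPa

unconsolidated mud: 1700 kg/m³ × 1.352 m/s² × 957 m = 2.200×10^6 Pa = 2.200 MPa
loess: 1520 kg/m³ × 1.352 m/s² × 200 m = 4.110×10^5 Pa = 0.4110 MPa
coal seam: 1330 kg/m³ × 1.352 m/s² × 90 m = 1.618×10^5 Pa = 0.1618 MPa
peridotite: 3330 kg/m³ × 1.352 m/s² × 23010 m = 1.036×10^8 Pa = 103.6 MPa
eclogite: 3300 kg/m³ × 1.352 m/s² × 10110 m = 4.511×10^7 Pa = 45.11 MPa
Total = 2.200 + 0.4110 + 0.1618 + 103.6 + 45.11 = 151.47 MPa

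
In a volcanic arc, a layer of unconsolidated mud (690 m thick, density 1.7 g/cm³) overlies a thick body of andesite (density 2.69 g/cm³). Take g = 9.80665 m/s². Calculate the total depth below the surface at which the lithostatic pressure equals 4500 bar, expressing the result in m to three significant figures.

Pressure at base of upper layers: 1700×9.80665×690 = 1.150×10^7 Pa = 115.0 bar
Remaining pressure to be supplied by andesite: 4.500×10^8 − 1.150×10^7 = 4.385×10^8 Pa
Additional depth in andesite = 4.385×10^8 Pa / (2690 kg/m³ × 9.80665 m/s²) = 16622 m
Total depth = 690 m + 16622 m = 17312 m

17300 m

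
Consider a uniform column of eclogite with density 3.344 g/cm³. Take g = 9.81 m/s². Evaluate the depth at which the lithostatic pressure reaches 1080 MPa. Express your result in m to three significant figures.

h = P/(ρg) = 1080 MPa / (3344 kg/m³ × 9.81 m/s²) = 1.080×10^9 Pa / 32805 Pa/m = 32922 m

32900 m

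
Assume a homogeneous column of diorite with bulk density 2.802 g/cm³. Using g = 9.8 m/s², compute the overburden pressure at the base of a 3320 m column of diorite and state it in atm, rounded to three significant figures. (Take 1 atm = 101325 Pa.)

diorite: 2802 kg/m³ × 9.8 m/s² × 3320 m = 9.117×10^7 Pa = 899.7 atm

900 atm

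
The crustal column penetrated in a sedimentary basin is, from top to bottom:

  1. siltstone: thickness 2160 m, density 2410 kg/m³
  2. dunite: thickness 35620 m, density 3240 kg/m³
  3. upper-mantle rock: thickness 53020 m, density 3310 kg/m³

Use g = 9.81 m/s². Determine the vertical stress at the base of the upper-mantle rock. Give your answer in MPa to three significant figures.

siltstone: 2410 kg/m³ × 9.81 m/s² × 2160 m = 5.107×10^7 Pa = 51.07 MPa
dunite: 3240 kg/m³ × 9.81 m/s² × 35620 m = 1.132×10^9 Pa = 1132 MPa
upper-mantle rock: 3310 kg/m³ × 9.81 m/s² × 53020 m = 1.722×10^9 Pa = 1722 MPa
Total = 51.07 + 1132 + 1722 = 2904.8 MPa

2900 MPa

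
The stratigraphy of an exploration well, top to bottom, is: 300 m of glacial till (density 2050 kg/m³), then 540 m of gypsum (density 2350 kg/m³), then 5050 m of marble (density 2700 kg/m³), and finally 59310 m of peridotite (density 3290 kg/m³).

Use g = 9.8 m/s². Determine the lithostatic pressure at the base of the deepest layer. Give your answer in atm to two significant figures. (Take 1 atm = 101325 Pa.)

glacial till: 2050 kg/m³ × 9.8 m/s² × 300 m = 6.027×10^6 Pa = 59.48 atm
gypsum: 2350 kg/m³ × 9.8 m/s² × 540 m = 1.244×10^7 Pa = 122.7 atm
marble: 2700 kg/m³ × 9.8 m/s² × 5050 m = 1.336×10^8 Pa = 1319 atm
peridotite: 3290 kg/m³ × 9.8 m/s² × 59310 m = 1.912×10^9 Pa = 18873 atm
Total = 59.48 + 122.7 + 1319 + 18873 = 20374 atm

20000 atm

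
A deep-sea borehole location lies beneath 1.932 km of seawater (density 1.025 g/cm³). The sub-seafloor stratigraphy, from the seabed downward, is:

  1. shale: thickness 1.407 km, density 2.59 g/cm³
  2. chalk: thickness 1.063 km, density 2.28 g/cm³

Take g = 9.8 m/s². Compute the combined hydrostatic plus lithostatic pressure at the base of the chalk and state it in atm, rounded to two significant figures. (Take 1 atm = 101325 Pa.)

780 atm

seawater: 1025 kg/m³ × 9.8 m/s² × 1932 m = 1.941×10^7 Pa = 191.5 atm
shale: 2590 kg/m³ × 9.8 m/s² × 1407 m = 3.571×10^7 Pa = 352.5 atm
chalk: 2280 kg/m³ × 9.8 m/s² × 1063 m = 2.375×10^7 Pa = 234.4 atm
Total = 191.5 + 352.5 + 234.4 = 778.40 atm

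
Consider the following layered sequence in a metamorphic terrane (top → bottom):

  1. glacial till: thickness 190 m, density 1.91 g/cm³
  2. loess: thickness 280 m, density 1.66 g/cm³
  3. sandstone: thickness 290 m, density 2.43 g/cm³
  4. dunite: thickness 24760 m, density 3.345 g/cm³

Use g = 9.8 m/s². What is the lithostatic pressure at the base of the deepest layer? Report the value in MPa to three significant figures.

glacial till: 1910 kg/m³ × 9.8 m/s² × 190 m = 3.556×10^6 Pa = 3.556 MPa
loess: 1660 kg/m³ × 9.8 m/s² × 280 m = 4.555×10^6 Pa = 4.555 MPa
sandstone: 2430 kg/m³ × 9.8 m/s² × 290 m = 6.906×10^6 Pa = 6.906 MPa
dunite: 3345 kg/m³ × 9.8 m/s² × 24760 m = 8.117×10^8 Pa = 811.7 MPa
Total = 3.556 + 4.555 + 6.906 + 811.7 = 826.68 MPa

827 MPa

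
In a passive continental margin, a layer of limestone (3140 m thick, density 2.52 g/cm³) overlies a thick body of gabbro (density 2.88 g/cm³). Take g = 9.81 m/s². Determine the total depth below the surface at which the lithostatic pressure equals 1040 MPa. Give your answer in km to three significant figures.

Pressure at base of upper layers: 2520×9.81×3140 = 7.762×10^7 Pa = 77.62 MPa
Remaining pressure to be supplied by gabbro: 1.040×10^9 − 7.762×10^7 = 9.624×10^8 Pa
Additional depth in gabbro = 9.624×10^8 Pa / (2880 kg/m³ × 9.81 m/s²) = 34063 m
Total depth = 3140 m + 34063 m = 37203 m
= 37.203 km

37.2 km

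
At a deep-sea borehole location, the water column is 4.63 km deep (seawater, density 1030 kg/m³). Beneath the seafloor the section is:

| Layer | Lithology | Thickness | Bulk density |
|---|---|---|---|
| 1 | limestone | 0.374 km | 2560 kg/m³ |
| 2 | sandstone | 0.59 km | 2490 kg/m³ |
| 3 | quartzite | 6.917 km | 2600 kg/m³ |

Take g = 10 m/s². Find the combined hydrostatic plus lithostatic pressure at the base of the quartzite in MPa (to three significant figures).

252 MPa

seawater: 1030 kg/m³ × 10 m/s² × 4630 m = 4.769×10^7 Pa = 47.69 MPa
limestone: 2560 kg/m³ × 10 m/s² × 374 m = 9.574×10^6 Pa = 9.574 MPa
sandstone: 2490 kg/m³ × 10 m/s² × 590 m = 1.469×10^7 Pa = 14.69 MPa
quartzite: 2600 kg/m³ × 10 m/s² × 6917 m = 1.798×10^8 Pa = 179.8 MPa
Total = 47.69 + 9.574 + 14.69 + 179.8 = 251.80 MPa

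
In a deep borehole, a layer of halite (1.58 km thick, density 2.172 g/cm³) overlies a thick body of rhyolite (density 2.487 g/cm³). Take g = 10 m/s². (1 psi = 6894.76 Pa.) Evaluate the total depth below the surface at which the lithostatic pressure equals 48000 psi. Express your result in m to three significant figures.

13500 m

Pressure at base of upper layers: 2172×10×1580 = 3.432×10^7 Pa = 4977 psi
Remaining pressure to be supplied by rhyolite: 3.309×10^8 − 3.432×10^7 = 2.966×10^8 Pa
Additional depth in rhyolite = 2.966×10^8 Pa / (2487 kg/m³ × 10 m/s²) = 11927 m
Total depth = 1580 m + 11927 m = 13507 m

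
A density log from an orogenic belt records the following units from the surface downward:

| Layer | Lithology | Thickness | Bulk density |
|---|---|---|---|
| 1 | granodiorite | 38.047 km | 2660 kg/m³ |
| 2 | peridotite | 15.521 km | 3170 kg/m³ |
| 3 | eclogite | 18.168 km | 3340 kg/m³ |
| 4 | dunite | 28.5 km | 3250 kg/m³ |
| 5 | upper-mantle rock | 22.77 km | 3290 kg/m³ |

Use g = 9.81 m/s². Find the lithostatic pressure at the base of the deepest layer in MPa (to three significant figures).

granodiorite: 2660 kg/m³ × 9.81 m/s² × 38047 m = 9.928×10^8 Pa = 992.8 MPa
peridotite: 3170 kg/m³ × 9.81 m/s² × 15521 m = 4.827×10^8 Pa = 482.7 MPa
eclogite: 3340 kg/m³ × 9.81 m/s² × 18168 m = 5.953×10^8 Pa = 595.3 MPa
dunite: 3250 kg/m³ × 9.81 m/s² × 28500 m = 9.087×10^8 Pa = 908.7 MPa
upper-mantle rock: 3290 kg/m³ × 9.81 m/s² × 22770 m = 7.349×10^8 Pa = 734.9 MPa
Total = 992.8 + 482.7 + 595.3 + 908.7 + 734.9 = 3714.3 MPa

3710 MPa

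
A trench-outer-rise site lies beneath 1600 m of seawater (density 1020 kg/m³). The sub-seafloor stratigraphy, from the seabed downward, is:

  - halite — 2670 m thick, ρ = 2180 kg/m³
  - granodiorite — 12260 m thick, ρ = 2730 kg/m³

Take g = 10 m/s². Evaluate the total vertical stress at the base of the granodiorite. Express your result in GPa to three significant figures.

0.409 GPa

seawater: 1020 kg/m³ × 10 m/s² × 1600 m = 1.632×10^7 Pa = 0.01632 GPa
halite: 2180 kg/m³ × 10 m/s² × 2670 m = 5.821×10^7 Pa = 0.05821 GPa
granodiorite: 2730 kg/m³ × 10 m/s² × 12260 m = 3.347×10^8 Pa = 0.3347 GPa
Total = 0.01632 + 0.05821 + 0.3347 = 0.40922 GPa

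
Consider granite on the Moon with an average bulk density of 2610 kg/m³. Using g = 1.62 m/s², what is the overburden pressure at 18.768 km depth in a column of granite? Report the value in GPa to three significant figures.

granite: 2610 kg/m³ × 1.62 m/s² × 18768 m = 7.935×10^7 Pa = 0.07935 GPa

0.0794 GPa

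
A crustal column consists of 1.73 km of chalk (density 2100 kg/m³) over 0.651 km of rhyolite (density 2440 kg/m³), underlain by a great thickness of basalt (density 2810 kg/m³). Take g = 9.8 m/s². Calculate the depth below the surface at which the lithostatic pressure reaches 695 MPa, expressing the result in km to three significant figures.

25.8 km

Pressure at base of upper layers: 2100×9.8×1730 + 2440×9.8×651 = 5.117×10^7 Pa = 51.17 MPa
Remaining pressure to be supplied by basalt: 6.950×10^8 − 5.117×10^7 = 6.438×10^8 Pa
Additional depth in basalt = 6.438×10^8 Pa / (2810 kg/m³ × 9.8 m/s²) = 23380 m
Total depth = 2381 m + 23380 m = 25761 m
= 25.761 km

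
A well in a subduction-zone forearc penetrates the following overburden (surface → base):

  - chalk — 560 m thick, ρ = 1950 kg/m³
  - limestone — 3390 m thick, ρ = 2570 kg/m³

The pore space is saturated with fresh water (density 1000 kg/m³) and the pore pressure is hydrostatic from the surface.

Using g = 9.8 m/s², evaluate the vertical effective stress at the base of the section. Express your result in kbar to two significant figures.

Overburden (lithostatic) stress σ_v:
chalk: 1950 kg/m³ × 9.8 m/s² × 560 m = 1.070×10^7 Pa = 10.70 MPa
limestone: 2570 kg/m³ × 9.8 m/s² × 3390 m = 8.538×10^7 Pa = 85.38 MPa
Total = 10.70 + 85.38 = 96.082 MPa
Pore pressure P_p = 1000 kg/m³ × 9.8 m/s² × 3950 m = 3.871×10^7 Pa = 38.71 MPa
Effective stress σ' = σ_v − P_p = 96.08 − 38.71 = 57.372 MPa = 0.57372 kbar

0.57 kbar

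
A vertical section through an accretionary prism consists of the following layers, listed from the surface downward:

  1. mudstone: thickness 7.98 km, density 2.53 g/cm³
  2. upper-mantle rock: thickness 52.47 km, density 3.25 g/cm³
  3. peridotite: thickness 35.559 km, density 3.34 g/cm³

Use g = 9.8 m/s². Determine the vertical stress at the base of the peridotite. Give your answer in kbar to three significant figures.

mudstone: 2530 kg/m³ × 9.8 m/s² × 7980 m = 1.979×10^8 Pa = 1.979 kbar
upper-mantle rock: 3250 kg/m³ × 9.8 m/s² × 52470 m = 1.671×10^9 Pa = 16.71 kbar
peridotite: 3340 kg/m³ × 9.8 m/s² × 35559 m = 1.164×10^9 Pa = 11.64 kbar
Total = 1.979 + 16.71 + 11.64 = 30.329 kbar

30.3 kbar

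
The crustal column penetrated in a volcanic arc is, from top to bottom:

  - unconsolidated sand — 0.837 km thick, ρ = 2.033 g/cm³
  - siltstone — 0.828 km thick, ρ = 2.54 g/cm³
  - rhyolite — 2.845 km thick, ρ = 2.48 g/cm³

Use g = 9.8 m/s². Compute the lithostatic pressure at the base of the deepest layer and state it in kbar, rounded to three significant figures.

unconsolidated sand: 2033 kg/m³ × 9.8 m/s² × 837 m = 1.668×10^7 Pa = 0.1668 kbar
siltstone: 2540 kg/m³ × 9.8 m/s² × 828 m = 2.061×10^7 Pa = 0.2061 kbar
rhyolite: 2480 kg/m³ × 9.8 m/s² × 2845 m = 6.914×10^7 Pa = 0.6914 kbar
Total = 0.1668 + 0.2061 + 0.6914 = 1.0643 kbar

1.06 kbar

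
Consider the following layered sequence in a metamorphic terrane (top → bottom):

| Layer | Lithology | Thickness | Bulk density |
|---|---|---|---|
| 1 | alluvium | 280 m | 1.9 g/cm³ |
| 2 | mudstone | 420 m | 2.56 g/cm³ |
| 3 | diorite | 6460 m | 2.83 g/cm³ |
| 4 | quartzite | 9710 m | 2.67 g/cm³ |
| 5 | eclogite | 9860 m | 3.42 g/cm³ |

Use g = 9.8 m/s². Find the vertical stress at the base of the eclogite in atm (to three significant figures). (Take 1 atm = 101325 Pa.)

7690 atm

alluvium: 1900 kg/m³ × 9.8 m/s² × 280 m = 5.214×10^6 Pa = 51.45 atm
mudstone: 2560 kg/m³ × 9.8 m/s² × 420 m = 1.054×10^7 Pa = 104.0 atm
diorite: 2830 kg/m³ × 9.8 m/s² × 6460 m = 1.792×10^8 Pa = 1768 atm
quartzite: 2670 kg/m³ × 9.8 m/s² × 9710 m = 2.541×10^8 Pa = 2507 atm
eclogite: 3420 kg/m³ × 9.8 m/s² × 9860 m = 3.305×10^8 Pa = 3261 atm
Total = 51.45 + 104.0 + 1768 + 2507 + 3261 = 7692.6 atm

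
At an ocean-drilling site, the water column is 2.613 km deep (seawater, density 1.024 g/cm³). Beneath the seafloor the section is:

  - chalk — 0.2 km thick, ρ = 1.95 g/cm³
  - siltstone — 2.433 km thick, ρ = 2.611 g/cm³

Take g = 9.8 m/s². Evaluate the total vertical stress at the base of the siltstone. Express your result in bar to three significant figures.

seawater: 1024 kg/m³ × 9.8 m/s² × 2613 m = 2.622×10^7 Pa = 262.2 bar
chalk: 1950 kg/m³ × 9.8 m/s² × 200 m = 3.822×10^6 Pa = 38.22 bar
siltstone: 2611 kg/m³ × 9.8 m/s² × 2433 m = 6.226×10^7 Pa = 622.6 bar
Total = 262.2 + 38.22 + 622.6 = 922.99 bar

923 bar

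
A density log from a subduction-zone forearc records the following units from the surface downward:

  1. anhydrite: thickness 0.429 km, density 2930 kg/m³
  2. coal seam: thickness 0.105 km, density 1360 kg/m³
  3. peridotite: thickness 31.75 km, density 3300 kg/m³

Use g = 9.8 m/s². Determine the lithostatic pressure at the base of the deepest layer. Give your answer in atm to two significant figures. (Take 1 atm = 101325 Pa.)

anhydrite: 2930 kg/m³ × 9.8 m/s² × 429 m = 1.232×10^7 Pa = 121.6 atm
coal seam: 1360 kg/m³ × 9.8 m/s² × 105 m = 1.399×10^6 Pa = 13.81 atm
peridotite: 3300 kg/m³ × 9.8 m/s² × 31750 m = 1.027×10^9 Pa = 10134 atm
Total = 121.6 + 13.81 + 10134 = 10269 atm

10000 atm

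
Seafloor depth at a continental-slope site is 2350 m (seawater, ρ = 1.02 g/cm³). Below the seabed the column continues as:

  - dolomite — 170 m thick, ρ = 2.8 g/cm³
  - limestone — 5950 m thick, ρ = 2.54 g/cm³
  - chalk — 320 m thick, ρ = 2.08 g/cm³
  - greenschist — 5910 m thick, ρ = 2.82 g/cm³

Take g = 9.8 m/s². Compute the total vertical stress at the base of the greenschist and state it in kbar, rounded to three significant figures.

3.46 kbar

seawater: 1020 kg/m³ × 9.8 m/s² × 2350 m = 2.349×10^7 Pa = 0.2349 kbar
dolomite: 2800 kg/m³ × 9.8 m/s² × 170 m = 4.665×10^6 Pa = 0.04665 kbar
limestone: 2540 kg/m³ × 9.8 m/s² × 5950 m = 1.481×10^8 Pa = 1.481 kbar
chalk: 2080 kg/m³ × 9.8 m/s² × 320 m = 6.523×10^6 Pa = 0.06523 kbar
greenschist: 2820 kg/m³ × 9.8 m/s² × 5910 m = 1.633×10^8 Pa = 1.633 kbar
Total = 0.2349 + 0.04665 + 1.481 + 0.06523 + 1.633 = 3.4611 kbar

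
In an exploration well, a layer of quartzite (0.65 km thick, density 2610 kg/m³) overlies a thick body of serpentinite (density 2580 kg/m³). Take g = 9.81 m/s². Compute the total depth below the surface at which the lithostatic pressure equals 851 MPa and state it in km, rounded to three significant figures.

Pressure at base of upper layers: 2610×9.81×650 = 1.664×10^7 Pa = 16.64 MPa
Remaining pressure to be supplied by serpentinite: 8.510×10^8 − 1.664×10^7 = 8.344×10^8 Pa
Additional depth in serpentinite = 8.344×10^8 Pa / (2580 kg/m³ × 9.81 m/s²) = 32966 m
Total depth = 650 m + 32966 m = 33616 m
= 33.616 km

33.6 km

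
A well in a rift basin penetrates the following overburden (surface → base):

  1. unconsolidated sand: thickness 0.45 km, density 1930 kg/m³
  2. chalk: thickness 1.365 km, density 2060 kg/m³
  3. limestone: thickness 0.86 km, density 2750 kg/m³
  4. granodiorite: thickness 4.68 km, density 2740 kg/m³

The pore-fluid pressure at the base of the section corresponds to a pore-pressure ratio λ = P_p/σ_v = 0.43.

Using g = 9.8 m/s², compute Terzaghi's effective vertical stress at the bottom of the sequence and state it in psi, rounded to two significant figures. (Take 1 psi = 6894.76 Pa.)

15000 psi

Overburden (lithostatic) stress σ_v:
unconsolidated sand: 1930 kg/m³ × 9.8 m/s² × 450 m = 8.511×10^6 Pa = 8.511 MPa
chalk: 2060 kg/m³ × 9.8 m/s² × 1365 m = 2.756×10^7 Pa = 27.56 MPa
limestone: 2750 kg/m³ × 9.8 m/s² × 860 m = 2.318×10^7 Pa = 23.18 MPa
granodiorite: 2740 kg/m³ × 9.8 m/s² × 4680 m = 1.257×10^8 Pa = 125.7 MPa
Total = 8.511 + 27.56 + 23.18 + 125.7 = 184.91 MPa
Pore pressure P_p = λ·σ_v = 0.43 × 184.9 MPa = 79.51 MPa
Effective stress σ' = σ_v − P_p = 184.9 − 79.51 = 105.40 MPa = 15287 psi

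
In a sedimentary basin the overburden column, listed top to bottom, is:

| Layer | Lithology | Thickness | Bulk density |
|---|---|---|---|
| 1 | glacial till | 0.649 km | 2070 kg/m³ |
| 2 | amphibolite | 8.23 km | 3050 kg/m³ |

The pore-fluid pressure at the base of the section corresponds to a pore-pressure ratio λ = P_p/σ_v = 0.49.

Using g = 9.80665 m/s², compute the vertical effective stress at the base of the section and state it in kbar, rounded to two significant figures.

1.3 kbar

Overburden (lithostatic) stress σ_v:
glacial till: 2070 kg/m³ × 9.80665 m/s² × 649 m = 1.317×10^7 Pa = 13.17 MPa
amphibolite: 3050 kg/m³ × 9.80665 m/s² × 8230 m = 2.462×10^8 Pa = 246.2 MPa
Total = 13.17 + 246.2 = 259.34 MPa
Pore pressure P_p = λ·σ_v = 0.49 × 259.3 MPa = 127.1 MPa
Effective stress σ' = σ_v − P_p = 259.3 − 127.1 = 132.26 MPa = 1.3226 kbar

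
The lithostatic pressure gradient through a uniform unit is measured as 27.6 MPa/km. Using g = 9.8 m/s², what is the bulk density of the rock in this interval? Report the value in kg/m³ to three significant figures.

2820 kg/m³

ρ = (dP/dz)/g = 27.6 MPa/km / 9.8 m/s² = 27600 Pa/m / 9.8 m/s² = 2816.3 kg/m³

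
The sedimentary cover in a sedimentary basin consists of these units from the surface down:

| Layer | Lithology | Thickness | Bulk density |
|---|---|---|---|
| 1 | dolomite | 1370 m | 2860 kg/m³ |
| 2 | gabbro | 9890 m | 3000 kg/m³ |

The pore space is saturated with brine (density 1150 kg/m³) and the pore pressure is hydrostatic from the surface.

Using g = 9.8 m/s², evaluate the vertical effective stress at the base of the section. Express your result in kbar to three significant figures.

Overburden (lithostatic) stress σ_v:
dolomite: 2860 kg/m³ × 9.8 m/s² × 1370 m = 3.840×10^7 Pa = 38.40 MPa
gabbro: 3000 kg/m³ × 9.8 m/s² × 9890 m = 2.908×10^8 Pa = 290.8 MPa
Total = 38.40 + 290.8 = 329.16 MPa
Pore pressure P_p = 1150 kg/m³ × 9.8 m/s² × 11260 m = 1.269×10^8 Pa = 126.9 MPa
Effective stress σ' = σ_v − P_p = 329.2 − 126.9 = 202.26 MPa = 2.0226 kbar

2.02 kbar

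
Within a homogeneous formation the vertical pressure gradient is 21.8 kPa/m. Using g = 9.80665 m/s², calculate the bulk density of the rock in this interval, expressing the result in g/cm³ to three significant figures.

ρ = (dP/dz)/g = 21.8 kPa/m / 9.80665 m/s² = 21800 Pa/m / 9.80665 m/s² = 2223.0 kg/m³
= 2.223 g/cm³

2.22 g/cm³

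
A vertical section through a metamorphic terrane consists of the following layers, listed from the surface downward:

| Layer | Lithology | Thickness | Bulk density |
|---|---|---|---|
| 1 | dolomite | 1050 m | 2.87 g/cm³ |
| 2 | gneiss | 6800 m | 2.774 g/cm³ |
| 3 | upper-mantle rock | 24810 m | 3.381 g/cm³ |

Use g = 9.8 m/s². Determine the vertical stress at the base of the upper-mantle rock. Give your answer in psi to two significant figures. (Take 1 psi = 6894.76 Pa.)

dolomite: 2870 kg/m³ × 9.8 m/s² × 1050 m = 2.953×10^7 Pa = 4283 psi
gneiss: 2774 kg/m³ × 9.8 m/s² × 6800 m = 1.849×10^8 Pa = 26812 psi
upper-mantle rock: 3381 kg/m³ × 9.8 m/s² × 24810 m = 8.220×10^8 Pa = 1.192×10^5 psi
Total = 4283 + 26812 + 1.192×10^5 = 1.5032×10^5 psi

150000 psi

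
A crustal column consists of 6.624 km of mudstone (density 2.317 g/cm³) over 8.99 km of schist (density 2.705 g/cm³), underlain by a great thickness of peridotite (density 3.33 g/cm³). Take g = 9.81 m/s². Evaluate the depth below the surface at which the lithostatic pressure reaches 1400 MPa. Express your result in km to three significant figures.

46.6 km

Pressure at base of upper layers: 2317×9.81×6624 + 2705×9.81×8990 = 3.891×10^8 Pa = 389.1 MPa
Remaining pressure to be supplied by peridotite: 1.400×10^9 − 3.891×10^8 = 1.011×10^9 Pa
Additional depth in peridotite = 1.011×10^9 Pa / (3330 kg/m³ × 9.81 m/s²) = 30945 m
Total depth = 15614 m + 30945 m = 46559 m
= 46.559 km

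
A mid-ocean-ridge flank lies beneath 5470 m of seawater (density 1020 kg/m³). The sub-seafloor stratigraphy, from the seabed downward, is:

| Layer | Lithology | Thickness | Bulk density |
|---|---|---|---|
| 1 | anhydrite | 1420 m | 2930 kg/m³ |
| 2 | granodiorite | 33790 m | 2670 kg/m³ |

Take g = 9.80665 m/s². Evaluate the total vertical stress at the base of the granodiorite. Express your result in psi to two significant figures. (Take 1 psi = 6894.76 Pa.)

140000 psi

seawater: 1020 kg/m³ × 9.80665 m/s² × 5470 m = 5.472×10^7 Pa = 7936 psi
anhydrite: 2930 kg/m³ × 9.80665 m/s² × 1420 m = 4.080×10^7 Pa = 5918 psi
granodiorite: 2670 kg/m³ × 9.80665 m/s² × 33790 m = 8.847×10^8 Pa = 1.283×10^5 psi
Total = 7936 + 5918 + 1.283×10^5 = 1.4218×10^5 psi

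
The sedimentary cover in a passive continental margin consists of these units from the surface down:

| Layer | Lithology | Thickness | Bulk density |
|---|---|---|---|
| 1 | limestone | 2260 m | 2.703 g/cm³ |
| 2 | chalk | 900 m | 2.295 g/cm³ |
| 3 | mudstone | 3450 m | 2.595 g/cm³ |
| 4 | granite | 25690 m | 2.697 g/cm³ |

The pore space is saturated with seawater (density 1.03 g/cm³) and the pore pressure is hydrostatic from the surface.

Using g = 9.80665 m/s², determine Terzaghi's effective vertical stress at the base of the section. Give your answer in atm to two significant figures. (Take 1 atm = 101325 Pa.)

5100 atm

Overburden (lithostatic) stress σ_v:
limestone: 2703 kg/m³ × 9.80665 m/s² × 2260 m = 5.991×10^7 Pa = 59.91 MPa
chalk: 2295 kg/m³ × 9.80665 m/s² × 900 m = 2.026×10^7 Pa = 20.26 MPa
mudstone: 2595 kg/m³ × 9.80665 m/s² × 3450 m = 8.780×10^7 Pa = 87.80 MPa
granite: 2697 kg/m³ × 9.80665 m/s² × 25690 m = 6.795×10^8 Pa = 679.5 MPa
Total = 59.91 + 20.26 + 87.80 + 679.5 = 847.42 MPa
Pore pressure P_p = 1030 kg/m³ × 9.80665 m/s² × 32300 m = 3.263×10^8 Pa = 326.3 MPa
Effective stress σ' = σ_v − P_p = 847.4 − 326.3 = 521.16 MPa = 5143.5 atm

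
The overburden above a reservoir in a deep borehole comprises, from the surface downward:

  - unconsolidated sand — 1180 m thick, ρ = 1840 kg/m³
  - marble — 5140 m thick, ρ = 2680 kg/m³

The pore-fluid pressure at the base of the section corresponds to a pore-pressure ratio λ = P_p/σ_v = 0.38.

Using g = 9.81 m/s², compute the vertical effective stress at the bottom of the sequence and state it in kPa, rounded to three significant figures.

97000 kPa

Overburden (lithostatic) stress σ_v:
unconsolidated sand: 1840 kg/m³ × 9.81 m/s² × 1180 m = 2.130×10^7 Pa = 21.30 MPa
marble: 2680 kg/m³ × 9.81 m/s² × 5140 m = 1.351×10^8 Pa = 135.1 MPa
Total = 21.30 + 135.1 = 156.43 MPa
Pore pressure P_p = λ·σ_v = 0.38 × 156.4 MPa = 59.44 MPa
Effective stress σ' = σ_v − P_p = 156.4 − 59.44 = 96.989 MPa = 96989 kPa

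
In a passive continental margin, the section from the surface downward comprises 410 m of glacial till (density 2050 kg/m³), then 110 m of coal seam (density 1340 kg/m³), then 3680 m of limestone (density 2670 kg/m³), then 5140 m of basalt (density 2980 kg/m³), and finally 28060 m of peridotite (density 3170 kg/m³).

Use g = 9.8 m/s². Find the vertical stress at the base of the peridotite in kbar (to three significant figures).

11.3 kbar

glacial till: 2050 kg/m³ × 9.8 m/s² × 410 m = 8.237×10^6 Pa = 0.08237 kbar
coal seam: 1340 kg/m³ × 9.8 m/s² × 110 m = 1.445×10^6 Pa = 0.01445 kbar
limestone: 2670 kg/m³ × 9.8 m/s² × 3680 m = 9.629×10^7 Pa = 0.9629 kbar
basalt: 2980 kg/m³ × 9.8 m/s² × 5140 m = 1.501×10^8 Pa = 1.501 kbar
peridotite: 3170 kg/m³ × 9.8 m/s² × 28060 m = 8.717×10^8 Pa = 8.717 kbar
Total = 0.08237 + 0.01445 + 0.9629 + 1.501 + 8.717 = 11.278 kbar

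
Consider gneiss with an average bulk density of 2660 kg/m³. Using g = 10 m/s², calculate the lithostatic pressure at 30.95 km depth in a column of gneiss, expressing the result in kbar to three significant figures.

gneiss: 2660 kg/m³ × 10 m/s² × 30950 m = 8.233×10^8 Pa = 8.233 kbar

8.23 kbar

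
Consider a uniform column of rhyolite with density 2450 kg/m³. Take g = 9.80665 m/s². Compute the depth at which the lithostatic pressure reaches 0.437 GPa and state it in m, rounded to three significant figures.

18200 m

h = P/(ρg) = 0.437 GPa / (2450 kg/m³ × 9.80665 m/s²) = 4.370×10^8 Pa / 24026 Pa/m = 18188 m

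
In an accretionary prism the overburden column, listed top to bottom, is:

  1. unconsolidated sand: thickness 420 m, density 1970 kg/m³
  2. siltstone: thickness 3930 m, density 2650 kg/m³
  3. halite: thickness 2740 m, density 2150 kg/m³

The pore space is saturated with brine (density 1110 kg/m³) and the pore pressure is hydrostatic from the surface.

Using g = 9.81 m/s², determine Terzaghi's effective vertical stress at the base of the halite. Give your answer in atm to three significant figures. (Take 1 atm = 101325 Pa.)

Overburden (lithostatic) stress σ_v:
unconsolidated sand: 1970 kg/m³ × 9.81 m/s² × 420 m = 8.117×10^6 Pa = 8.117 MPa
siltstone: 2650 kg/m³ × 9.81 m/s² × 3930 m = 1.022×10^8 Pa = 102.2 MPa
halite: 2150 kg/m³ × 9.81 m/s² × 2740 m = 5.779×10^7 Pa = 57.79 MPa
Total = 8.117 + 102.2 + 57.79 = 168.07 MPa
Pore pressure P_p = 1110 kg/m³ × 9.81 m/s² × 7090 m = 7.720×10^7 Pa = 77.20 MPa
Effective stress σ' = σ_v − P_p = 168.1 − 77.20 = 90.870 MPa = 896.82 atm

897 atm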